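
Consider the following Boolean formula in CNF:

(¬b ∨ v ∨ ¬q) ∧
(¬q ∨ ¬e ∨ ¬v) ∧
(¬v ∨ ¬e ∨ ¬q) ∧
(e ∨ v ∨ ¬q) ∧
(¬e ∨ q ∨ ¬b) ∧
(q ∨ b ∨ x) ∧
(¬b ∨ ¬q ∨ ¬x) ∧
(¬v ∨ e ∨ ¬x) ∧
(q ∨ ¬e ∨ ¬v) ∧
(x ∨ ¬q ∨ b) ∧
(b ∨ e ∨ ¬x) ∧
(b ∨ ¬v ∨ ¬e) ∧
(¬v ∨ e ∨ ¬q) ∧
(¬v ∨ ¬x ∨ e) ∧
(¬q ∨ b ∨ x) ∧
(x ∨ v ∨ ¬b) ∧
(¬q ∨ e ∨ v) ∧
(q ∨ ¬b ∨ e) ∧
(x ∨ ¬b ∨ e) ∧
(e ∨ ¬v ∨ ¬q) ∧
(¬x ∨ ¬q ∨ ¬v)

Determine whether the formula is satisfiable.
Yes

Yes, the formula is satisfiable.

One satisfying assignment is: x=True, v=False, e=True, q=False, b=False

Verification: With this assignment, all 21 clauses evaluate to true.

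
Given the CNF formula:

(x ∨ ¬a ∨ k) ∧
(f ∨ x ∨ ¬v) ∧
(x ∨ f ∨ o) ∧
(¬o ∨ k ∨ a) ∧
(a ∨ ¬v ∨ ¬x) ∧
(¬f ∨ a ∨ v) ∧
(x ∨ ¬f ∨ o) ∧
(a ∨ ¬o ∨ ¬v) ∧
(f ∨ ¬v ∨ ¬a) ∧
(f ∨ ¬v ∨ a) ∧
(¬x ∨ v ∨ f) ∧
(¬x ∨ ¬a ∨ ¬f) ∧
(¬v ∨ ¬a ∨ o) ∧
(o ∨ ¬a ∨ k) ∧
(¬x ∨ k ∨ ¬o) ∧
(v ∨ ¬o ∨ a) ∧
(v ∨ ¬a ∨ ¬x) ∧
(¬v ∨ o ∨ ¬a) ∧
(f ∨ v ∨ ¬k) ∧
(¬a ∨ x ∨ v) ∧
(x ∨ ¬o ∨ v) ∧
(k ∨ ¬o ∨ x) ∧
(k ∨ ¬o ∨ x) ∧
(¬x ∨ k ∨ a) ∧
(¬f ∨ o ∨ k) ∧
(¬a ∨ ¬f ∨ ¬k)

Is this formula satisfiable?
No

No, the formula is not satisfiable.

No assignment of truth values to the variables can make all 26 clauses true simultaneously.

The formula is UNSAT (unsatisfiable).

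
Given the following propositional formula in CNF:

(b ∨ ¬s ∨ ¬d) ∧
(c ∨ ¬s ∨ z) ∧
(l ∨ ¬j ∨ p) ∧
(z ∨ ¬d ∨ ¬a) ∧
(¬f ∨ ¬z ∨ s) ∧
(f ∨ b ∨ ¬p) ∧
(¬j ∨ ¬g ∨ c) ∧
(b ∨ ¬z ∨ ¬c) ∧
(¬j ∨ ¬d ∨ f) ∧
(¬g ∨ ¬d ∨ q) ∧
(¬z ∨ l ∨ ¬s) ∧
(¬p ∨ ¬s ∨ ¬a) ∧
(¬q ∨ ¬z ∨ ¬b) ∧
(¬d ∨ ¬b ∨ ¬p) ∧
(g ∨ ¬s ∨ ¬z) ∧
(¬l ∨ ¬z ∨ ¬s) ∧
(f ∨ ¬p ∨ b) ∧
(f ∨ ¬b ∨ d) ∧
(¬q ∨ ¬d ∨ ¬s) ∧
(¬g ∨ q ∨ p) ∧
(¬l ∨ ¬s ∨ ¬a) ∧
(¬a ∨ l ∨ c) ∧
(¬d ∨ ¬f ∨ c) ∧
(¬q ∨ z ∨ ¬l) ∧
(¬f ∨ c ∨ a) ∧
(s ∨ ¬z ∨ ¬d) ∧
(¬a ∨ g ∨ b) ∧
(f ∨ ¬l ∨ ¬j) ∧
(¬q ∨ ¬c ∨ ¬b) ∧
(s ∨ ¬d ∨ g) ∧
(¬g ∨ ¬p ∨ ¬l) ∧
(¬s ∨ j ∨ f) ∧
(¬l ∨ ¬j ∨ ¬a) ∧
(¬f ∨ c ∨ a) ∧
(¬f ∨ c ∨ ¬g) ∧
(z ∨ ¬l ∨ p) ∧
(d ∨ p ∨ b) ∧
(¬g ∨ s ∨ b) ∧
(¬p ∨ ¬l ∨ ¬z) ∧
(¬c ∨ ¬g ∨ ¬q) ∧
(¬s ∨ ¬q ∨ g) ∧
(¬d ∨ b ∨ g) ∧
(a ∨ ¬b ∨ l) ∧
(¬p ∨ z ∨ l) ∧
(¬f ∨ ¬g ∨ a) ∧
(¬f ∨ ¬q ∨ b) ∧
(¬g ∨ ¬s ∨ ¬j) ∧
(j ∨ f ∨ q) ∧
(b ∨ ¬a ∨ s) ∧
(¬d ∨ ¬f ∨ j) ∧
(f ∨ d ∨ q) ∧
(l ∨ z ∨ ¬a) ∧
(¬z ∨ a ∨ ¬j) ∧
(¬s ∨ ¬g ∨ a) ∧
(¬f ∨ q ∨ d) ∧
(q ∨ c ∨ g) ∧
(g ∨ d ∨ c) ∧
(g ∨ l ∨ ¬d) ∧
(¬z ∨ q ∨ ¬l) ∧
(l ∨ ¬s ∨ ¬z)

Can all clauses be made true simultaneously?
No

No, the formula is not satisfiable.

No assignment of truth values to the variables can make all 60 clauses true simultaneously.

The formula is UNSAT (unsatisfiable).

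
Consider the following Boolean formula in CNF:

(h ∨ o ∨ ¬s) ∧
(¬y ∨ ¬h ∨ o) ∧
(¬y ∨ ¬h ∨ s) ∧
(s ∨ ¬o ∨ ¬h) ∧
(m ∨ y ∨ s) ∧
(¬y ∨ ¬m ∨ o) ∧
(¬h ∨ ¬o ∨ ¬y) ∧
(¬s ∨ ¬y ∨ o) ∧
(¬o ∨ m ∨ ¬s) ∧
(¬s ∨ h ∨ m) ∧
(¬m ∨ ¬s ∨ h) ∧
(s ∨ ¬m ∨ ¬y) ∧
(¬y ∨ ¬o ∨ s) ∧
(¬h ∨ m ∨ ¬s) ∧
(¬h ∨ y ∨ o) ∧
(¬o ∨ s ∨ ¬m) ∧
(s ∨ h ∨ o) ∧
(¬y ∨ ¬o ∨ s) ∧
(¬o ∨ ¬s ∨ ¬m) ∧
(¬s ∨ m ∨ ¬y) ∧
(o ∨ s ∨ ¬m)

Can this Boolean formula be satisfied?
No

No, the formula is not satisfiable.

No assignment of truth values to the variables can make all 21 clauses true simultaneously.

The formula is UNSAT (unsatisfiable).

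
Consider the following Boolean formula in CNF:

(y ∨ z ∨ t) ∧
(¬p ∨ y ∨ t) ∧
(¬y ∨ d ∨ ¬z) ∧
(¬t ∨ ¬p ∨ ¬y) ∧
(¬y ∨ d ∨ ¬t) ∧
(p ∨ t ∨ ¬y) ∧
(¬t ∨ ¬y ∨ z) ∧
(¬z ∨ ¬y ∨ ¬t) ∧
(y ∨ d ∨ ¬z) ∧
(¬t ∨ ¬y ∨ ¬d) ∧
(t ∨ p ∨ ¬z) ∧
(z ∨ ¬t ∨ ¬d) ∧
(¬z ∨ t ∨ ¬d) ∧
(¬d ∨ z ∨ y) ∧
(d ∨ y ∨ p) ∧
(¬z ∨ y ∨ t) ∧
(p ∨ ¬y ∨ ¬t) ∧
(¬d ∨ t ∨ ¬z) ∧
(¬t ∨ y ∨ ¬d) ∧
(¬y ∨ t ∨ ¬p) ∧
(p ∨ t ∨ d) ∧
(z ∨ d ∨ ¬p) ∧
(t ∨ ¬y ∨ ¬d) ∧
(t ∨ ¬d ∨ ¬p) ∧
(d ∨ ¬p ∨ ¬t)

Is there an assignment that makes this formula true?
No

No, the formula is not satisfiable.

No assignment of truth values to the variables can make all 25 clauses true simultaneously.

The formula is UNSAT (unsatisfiable).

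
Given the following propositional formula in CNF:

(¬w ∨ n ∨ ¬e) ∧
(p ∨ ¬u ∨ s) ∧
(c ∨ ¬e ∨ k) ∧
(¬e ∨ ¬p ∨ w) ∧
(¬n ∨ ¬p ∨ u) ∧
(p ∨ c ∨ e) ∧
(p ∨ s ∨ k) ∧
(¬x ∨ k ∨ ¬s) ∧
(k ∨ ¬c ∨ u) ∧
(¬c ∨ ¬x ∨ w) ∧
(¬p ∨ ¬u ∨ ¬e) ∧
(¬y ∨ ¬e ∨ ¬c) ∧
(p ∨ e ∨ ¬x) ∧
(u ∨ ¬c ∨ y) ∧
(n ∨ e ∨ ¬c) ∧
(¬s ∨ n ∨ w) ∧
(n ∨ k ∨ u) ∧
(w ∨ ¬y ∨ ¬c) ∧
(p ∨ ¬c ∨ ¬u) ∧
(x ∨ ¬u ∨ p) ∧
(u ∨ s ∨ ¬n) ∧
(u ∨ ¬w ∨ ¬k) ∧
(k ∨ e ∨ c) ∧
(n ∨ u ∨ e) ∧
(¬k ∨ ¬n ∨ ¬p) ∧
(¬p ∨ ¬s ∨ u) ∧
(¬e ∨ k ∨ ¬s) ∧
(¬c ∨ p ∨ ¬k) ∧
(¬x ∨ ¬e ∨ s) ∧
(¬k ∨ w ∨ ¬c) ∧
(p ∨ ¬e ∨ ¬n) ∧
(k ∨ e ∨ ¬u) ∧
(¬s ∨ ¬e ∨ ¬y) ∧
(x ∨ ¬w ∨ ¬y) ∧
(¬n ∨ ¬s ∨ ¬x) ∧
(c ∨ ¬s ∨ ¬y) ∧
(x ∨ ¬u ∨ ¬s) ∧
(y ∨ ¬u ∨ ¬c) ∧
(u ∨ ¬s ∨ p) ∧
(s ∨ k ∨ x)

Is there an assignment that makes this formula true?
Yes

Yes, the formula is satisfiable.

One satisfying assignment is: c=False, e=False, p=True, y=False, n=False, s=False, k=True, u=True, x=False, w=False

Verification: With this assignment, all 40 clauses evaluate to true.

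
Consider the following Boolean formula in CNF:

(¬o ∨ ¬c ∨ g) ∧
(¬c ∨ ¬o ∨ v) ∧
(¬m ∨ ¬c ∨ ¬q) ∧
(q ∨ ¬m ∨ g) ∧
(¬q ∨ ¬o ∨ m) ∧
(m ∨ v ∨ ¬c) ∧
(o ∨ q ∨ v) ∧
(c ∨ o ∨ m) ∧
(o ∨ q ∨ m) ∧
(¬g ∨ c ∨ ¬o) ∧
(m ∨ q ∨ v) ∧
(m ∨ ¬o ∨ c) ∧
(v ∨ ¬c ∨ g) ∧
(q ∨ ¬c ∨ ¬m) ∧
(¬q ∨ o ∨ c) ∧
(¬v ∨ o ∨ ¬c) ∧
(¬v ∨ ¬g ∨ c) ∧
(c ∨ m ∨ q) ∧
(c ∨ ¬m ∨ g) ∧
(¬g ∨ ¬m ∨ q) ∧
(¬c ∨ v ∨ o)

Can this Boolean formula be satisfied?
Yes

Yes, the formula is satisfiable.

One satisfying assignment is: o=True, c=True, m=False, g=True, q=False, v=True

Verification: With this assignment, all 21 clauses evaluate to true.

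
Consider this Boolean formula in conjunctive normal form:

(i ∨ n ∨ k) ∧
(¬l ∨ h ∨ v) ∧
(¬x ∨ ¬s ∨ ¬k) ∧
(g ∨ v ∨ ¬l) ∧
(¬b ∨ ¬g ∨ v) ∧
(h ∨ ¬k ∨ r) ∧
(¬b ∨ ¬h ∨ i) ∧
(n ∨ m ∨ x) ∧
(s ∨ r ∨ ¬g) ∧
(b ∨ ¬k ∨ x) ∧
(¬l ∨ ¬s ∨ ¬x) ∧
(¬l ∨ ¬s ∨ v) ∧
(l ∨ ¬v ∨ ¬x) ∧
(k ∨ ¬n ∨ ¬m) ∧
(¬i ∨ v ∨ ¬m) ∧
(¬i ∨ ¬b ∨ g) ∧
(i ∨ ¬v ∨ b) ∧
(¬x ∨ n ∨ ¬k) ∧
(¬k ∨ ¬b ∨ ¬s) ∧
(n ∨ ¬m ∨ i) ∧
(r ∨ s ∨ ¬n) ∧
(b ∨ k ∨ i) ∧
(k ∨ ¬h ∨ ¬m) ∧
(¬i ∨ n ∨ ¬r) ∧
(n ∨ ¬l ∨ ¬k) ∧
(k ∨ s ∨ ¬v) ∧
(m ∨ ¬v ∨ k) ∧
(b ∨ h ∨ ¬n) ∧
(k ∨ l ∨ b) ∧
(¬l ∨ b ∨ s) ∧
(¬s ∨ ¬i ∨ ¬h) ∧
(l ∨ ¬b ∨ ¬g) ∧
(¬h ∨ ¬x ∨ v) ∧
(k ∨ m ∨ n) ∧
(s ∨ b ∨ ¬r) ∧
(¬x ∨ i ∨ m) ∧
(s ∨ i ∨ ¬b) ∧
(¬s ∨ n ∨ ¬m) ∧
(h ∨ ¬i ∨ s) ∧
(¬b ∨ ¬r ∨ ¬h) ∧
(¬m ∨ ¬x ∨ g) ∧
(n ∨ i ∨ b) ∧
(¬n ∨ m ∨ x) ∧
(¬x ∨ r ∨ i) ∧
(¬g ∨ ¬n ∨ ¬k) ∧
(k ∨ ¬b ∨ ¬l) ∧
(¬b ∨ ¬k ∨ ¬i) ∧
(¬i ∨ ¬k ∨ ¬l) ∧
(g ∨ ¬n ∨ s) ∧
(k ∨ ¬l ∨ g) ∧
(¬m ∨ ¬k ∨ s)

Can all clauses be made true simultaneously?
No

No, the formula is not satisfiable.

No assignment of truth values to the variables can make all 51 clauses true simultaneously.

The formula is UNSAT (unsatisfiable).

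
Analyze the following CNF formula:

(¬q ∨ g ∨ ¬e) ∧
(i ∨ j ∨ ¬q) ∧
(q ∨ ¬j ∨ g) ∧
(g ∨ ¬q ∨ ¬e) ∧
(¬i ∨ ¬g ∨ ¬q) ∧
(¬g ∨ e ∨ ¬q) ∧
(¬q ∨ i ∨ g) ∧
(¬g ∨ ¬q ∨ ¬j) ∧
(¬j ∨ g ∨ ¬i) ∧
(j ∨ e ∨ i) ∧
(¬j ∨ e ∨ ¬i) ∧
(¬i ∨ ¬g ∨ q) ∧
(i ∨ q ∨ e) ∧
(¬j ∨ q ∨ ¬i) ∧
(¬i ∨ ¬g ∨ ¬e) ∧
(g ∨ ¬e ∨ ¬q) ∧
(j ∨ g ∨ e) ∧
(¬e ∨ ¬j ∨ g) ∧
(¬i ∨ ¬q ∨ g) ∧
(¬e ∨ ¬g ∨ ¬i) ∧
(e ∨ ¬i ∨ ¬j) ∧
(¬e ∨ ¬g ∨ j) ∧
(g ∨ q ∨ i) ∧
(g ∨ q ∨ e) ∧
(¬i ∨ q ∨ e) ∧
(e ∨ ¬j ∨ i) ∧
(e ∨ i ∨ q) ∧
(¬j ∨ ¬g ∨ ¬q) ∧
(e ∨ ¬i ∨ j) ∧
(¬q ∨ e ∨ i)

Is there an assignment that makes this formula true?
Yes

Yes, the formula is satisfiable.

One satisfying assignment is: q=False, g=False, i=True, e=True, j=False

Verification: With this assignment, all 30 clauses evaluate to true.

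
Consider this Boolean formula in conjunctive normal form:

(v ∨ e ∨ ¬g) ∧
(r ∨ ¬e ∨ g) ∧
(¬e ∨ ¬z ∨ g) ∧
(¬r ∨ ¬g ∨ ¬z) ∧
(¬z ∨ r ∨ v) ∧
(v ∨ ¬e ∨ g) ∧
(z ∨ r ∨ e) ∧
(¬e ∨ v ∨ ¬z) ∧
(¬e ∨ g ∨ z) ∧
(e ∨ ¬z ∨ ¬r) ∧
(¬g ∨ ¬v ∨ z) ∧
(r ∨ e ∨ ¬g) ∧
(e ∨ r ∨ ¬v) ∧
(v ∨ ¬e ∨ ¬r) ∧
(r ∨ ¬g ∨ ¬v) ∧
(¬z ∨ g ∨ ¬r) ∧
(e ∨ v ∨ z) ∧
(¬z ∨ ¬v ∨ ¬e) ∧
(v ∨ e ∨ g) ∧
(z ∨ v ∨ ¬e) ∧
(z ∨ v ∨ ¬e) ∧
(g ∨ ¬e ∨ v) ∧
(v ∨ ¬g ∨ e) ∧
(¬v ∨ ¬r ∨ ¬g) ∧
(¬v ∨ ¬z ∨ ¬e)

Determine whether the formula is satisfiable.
Yes

Yes, the formula is satisfiable.

One satisfying assignment is: v=True, g=False, r=True, z=False, e=False

Verification: With this assignment, all 25 clauses evaluate to true.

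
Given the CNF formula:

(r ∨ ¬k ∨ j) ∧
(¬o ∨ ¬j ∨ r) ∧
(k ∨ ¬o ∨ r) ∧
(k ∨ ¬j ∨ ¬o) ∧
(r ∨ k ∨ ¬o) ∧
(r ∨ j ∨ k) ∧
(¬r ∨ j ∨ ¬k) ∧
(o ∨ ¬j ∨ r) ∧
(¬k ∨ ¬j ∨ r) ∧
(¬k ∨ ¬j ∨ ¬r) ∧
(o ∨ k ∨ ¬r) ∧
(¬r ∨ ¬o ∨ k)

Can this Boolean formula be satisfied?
No

No, the formula is not satisfiable.

No assignment of truth values to the variables can make all 12 clauses true simultaneously.

The formula is UNSAT (unsatisfiable).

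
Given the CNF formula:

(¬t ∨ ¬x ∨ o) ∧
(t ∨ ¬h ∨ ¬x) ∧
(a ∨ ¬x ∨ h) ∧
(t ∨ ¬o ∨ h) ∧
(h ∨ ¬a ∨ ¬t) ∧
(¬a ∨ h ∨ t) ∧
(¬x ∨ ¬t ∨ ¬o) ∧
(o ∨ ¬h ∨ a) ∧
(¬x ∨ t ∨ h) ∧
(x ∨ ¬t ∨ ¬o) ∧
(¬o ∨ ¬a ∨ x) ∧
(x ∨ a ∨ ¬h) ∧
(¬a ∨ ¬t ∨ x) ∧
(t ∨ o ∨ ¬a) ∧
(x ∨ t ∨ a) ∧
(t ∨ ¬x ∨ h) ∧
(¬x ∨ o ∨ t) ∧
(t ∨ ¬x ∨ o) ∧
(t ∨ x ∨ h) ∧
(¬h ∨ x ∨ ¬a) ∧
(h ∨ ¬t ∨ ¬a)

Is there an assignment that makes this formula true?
Yes

Yes, the formula is satisfiable.

One satisfying assignment is: a=False, x=False, o=False, t=True, h=False

Verification: With this assignment, all 21 clauses evaluate to true.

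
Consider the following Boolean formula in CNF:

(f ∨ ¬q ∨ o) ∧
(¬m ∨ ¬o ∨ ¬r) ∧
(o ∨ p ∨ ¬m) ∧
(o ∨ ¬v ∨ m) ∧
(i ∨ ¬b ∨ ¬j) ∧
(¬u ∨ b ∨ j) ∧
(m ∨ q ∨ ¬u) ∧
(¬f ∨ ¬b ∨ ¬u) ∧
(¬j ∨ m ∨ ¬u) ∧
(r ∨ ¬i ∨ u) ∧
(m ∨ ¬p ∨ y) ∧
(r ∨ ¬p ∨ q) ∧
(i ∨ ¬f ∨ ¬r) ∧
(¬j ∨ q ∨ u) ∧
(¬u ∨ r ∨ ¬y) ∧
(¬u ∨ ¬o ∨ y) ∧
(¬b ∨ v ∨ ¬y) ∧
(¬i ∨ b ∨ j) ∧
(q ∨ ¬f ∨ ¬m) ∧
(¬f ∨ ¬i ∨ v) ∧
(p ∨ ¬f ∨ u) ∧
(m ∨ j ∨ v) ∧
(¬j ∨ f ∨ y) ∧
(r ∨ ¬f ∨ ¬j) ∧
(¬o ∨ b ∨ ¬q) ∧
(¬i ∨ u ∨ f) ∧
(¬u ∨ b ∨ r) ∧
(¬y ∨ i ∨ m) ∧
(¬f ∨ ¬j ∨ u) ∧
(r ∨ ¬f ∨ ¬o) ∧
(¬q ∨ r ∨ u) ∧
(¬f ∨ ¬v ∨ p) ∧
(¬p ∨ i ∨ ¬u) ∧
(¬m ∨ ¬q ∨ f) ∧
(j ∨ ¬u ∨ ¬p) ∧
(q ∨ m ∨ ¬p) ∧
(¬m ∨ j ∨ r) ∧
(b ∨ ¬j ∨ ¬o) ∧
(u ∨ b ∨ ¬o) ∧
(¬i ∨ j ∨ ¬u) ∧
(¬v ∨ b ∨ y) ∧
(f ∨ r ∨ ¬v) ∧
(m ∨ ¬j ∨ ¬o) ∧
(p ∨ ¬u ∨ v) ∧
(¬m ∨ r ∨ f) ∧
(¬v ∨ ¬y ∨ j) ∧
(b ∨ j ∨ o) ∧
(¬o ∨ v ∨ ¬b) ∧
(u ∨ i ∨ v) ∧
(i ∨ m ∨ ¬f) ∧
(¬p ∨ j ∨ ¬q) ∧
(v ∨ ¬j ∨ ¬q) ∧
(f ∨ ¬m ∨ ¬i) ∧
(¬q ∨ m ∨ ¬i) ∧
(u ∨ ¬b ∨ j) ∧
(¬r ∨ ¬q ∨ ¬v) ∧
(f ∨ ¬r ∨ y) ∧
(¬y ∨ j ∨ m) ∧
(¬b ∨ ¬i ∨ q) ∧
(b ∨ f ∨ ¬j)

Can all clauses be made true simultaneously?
No

No, the formula is not satisfiable.

No assignment of truth values to the variables can make all 60 clauses true simultaneously.

The formula is UNSAT (unsatisfiable).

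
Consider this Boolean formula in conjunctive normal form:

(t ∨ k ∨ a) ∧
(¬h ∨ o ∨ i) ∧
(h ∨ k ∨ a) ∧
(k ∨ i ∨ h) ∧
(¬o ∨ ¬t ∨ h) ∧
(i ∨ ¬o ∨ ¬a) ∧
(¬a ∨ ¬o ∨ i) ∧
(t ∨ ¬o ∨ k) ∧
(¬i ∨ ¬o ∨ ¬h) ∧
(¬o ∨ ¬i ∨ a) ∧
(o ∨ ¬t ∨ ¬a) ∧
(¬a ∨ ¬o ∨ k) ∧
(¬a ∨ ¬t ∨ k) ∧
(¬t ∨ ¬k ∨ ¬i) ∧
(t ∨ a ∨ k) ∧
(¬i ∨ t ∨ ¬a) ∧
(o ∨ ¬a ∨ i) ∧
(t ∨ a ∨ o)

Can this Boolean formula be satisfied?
Yes

Yes, the formula is satisfiable.

One satisfying assignment is: t=True, i=False, k=True, a=False, h=False, o=False

Verification: With this assignment, all 18 clauses evaluate to true.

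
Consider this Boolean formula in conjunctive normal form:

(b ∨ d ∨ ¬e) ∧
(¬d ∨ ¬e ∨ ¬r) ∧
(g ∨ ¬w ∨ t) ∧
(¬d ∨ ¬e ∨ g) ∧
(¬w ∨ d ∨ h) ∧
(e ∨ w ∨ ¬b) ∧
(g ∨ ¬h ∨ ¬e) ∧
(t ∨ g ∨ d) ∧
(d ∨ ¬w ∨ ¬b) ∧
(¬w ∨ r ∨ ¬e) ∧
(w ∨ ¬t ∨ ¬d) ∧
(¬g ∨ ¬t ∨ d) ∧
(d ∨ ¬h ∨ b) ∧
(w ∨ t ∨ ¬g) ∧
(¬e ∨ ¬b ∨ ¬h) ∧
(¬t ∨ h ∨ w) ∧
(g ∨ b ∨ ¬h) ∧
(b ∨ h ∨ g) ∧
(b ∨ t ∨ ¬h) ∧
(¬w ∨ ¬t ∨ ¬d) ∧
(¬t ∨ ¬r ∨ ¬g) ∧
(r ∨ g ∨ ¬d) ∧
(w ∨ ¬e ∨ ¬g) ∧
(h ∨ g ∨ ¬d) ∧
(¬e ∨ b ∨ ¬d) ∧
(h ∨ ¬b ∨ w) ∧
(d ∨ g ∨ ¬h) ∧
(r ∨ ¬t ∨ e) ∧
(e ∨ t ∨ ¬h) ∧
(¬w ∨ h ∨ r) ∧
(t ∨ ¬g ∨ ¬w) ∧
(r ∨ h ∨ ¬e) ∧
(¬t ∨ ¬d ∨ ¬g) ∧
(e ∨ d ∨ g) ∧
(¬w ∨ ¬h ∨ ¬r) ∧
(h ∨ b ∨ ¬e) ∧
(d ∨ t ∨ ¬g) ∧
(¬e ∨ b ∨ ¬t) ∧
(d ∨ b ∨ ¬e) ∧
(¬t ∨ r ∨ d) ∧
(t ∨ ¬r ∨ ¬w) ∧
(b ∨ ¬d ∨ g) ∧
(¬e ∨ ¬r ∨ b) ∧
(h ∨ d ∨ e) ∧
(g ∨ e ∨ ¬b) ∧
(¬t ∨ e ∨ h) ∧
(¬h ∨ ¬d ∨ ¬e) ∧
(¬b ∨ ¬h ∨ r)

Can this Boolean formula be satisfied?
No

No, the formula is not satisfiable.

No assignment of truth values to the variables can make all 48 clauses true simultaneously.

The formula is UNSAT (unsatisfiable).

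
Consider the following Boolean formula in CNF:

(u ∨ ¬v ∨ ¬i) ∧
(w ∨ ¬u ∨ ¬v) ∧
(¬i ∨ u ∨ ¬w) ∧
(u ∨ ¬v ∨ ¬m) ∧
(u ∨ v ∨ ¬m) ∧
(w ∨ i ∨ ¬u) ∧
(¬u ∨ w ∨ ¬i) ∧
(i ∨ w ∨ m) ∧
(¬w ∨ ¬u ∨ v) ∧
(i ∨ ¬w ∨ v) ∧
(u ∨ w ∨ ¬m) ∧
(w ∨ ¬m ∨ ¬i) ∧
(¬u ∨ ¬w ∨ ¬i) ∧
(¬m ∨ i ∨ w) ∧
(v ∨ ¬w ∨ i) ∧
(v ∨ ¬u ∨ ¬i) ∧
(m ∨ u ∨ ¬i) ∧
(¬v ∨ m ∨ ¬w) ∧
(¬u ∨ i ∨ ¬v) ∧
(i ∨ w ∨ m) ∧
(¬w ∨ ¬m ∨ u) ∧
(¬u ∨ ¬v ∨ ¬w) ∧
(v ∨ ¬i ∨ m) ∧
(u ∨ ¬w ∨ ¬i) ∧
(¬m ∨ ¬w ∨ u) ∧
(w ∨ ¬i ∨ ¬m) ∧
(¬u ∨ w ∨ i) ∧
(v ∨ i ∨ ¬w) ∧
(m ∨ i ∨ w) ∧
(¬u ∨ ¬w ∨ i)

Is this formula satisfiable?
No

No, the formula is not satisfiable.

No assignment of truth values to the variables can make all 30 clauses true simultaneously.

The formula is UNSAT (unsatisfiable).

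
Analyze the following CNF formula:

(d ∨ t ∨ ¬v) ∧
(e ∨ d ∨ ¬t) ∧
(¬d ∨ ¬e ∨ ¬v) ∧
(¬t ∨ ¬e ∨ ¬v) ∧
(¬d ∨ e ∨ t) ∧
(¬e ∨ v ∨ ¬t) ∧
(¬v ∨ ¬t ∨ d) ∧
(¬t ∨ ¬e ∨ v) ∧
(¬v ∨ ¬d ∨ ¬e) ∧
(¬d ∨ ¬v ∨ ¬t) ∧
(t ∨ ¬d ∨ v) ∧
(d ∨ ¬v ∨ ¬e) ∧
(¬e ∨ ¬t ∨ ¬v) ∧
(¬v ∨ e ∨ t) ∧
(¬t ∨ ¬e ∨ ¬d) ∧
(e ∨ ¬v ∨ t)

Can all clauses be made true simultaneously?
Yes

Yes, the formula is satisfiable.

One satisfying assignment is: e=False, t=False, v=False, d=False

Verification: With this assignment, all 16 clauses evaluate to true.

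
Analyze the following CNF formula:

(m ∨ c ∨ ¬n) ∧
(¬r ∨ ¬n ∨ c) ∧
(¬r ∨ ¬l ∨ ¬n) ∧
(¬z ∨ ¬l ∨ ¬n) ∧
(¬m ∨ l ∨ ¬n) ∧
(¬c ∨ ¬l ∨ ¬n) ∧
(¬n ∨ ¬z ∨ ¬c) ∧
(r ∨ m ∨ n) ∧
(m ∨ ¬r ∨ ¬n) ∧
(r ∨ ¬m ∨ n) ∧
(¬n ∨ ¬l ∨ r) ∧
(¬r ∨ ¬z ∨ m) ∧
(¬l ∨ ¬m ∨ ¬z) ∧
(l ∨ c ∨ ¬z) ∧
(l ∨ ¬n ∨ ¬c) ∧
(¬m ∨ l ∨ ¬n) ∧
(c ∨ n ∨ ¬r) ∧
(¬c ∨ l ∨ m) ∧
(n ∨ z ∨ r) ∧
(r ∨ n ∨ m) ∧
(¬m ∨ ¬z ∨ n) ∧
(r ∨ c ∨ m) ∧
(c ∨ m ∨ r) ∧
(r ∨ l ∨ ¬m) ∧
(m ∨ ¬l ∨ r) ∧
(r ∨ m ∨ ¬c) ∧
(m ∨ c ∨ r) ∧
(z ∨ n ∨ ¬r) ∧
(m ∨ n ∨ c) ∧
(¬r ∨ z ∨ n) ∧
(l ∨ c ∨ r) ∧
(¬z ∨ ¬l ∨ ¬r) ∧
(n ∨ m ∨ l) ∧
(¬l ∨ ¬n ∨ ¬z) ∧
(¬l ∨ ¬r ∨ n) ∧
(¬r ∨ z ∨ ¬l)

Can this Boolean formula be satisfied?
No

No, the formula is not satisfiable.

No assignment of truth values to the variables can make all 36 clauses true simultaneously.

The formula is UNSAT (unsatisfiable).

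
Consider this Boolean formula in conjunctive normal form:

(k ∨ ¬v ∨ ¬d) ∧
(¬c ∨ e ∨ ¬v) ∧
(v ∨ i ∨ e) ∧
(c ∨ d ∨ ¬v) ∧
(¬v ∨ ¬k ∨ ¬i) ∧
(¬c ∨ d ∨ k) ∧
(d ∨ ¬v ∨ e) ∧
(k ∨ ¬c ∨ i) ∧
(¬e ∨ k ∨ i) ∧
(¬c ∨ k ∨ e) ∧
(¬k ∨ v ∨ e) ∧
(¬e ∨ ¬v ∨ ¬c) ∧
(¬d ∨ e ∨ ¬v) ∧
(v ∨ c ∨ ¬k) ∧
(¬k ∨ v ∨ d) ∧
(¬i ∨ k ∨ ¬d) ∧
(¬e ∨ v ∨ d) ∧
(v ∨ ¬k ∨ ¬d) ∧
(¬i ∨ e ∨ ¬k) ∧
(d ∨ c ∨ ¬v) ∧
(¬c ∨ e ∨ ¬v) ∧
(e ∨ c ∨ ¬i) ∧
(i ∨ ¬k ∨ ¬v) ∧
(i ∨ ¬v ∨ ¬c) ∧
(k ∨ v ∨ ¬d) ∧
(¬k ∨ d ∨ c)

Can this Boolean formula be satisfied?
No

No, the formula is not satisfiable.

No assignment of truth values to the variables can make all 26 clauses true simultaneously.

The formula is UNSAT (unsatisfiable).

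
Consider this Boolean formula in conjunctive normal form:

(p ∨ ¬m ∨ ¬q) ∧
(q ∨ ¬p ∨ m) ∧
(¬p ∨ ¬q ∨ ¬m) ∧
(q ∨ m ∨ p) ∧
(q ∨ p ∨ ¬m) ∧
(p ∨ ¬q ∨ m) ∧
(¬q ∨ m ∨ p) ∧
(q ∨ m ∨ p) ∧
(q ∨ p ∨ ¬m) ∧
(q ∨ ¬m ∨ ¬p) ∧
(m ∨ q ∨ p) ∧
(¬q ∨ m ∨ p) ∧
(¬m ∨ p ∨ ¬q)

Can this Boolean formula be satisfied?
Yes

Yes, the formula is satisfiable.

One satisfying assignment is: m=False, p=True, q=True

Verification: With this assignment, all 13 clauses evaluate to true.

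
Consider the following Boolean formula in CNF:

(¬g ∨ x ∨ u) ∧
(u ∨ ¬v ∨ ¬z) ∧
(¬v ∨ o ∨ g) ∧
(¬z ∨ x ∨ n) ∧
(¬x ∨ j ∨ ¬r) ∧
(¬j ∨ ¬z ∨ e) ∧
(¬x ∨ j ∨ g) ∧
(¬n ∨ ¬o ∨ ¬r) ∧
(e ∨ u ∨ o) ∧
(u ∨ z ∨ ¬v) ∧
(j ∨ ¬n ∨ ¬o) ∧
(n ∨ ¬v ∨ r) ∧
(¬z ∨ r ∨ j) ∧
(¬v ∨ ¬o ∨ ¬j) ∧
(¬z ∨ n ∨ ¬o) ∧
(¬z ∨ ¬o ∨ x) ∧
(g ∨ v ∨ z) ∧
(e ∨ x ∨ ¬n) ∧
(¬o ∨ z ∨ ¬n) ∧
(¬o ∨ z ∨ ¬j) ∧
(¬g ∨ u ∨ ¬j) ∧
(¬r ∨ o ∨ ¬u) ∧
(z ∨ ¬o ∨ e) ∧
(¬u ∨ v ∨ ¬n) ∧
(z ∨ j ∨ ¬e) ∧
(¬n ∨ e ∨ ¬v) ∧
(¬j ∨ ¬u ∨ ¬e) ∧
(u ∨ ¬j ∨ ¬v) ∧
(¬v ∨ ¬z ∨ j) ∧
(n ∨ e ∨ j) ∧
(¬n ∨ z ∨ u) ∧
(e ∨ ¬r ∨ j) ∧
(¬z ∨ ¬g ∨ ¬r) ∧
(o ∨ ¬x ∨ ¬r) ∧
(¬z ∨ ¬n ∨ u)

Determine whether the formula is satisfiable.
Yes

Yes, the formula is satisfiable.

One satisfying assignment is: u=False, x=True, v=False, j=True, z=True, o=False, r=False, e=True, g=False, n=False

Verification: With this assignment, all 35 clauses evaluate to true.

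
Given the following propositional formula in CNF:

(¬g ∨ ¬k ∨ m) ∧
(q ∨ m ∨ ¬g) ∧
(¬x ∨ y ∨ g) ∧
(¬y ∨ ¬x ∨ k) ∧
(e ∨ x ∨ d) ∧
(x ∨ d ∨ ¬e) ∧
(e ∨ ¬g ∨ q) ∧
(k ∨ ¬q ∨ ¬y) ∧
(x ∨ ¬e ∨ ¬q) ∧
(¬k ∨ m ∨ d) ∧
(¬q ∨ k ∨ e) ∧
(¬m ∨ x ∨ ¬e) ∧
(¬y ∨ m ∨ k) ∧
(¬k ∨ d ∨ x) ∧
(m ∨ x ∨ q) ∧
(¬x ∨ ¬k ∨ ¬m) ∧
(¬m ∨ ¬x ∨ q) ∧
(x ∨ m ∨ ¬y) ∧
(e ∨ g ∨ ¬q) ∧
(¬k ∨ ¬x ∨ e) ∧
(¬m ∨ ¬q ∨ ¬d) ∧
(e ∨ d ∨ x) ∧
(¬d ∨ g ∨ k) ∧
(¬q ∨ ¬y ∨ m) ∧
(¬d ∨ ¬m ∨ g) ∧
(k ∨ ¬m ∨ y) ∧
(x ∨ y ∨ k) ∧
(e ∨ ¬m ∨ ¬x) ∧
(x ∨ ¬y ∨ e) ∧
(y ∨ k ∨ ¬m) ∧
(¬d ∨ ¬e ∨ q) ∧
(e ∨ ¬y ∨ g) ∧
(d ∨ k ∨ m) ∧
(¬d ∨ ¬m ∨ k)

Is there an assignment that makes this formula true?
Yes

Yes, the formula is satisfiable.

One satisfying assignment is: g=True, e=True, x=True, k=False, y=False, q=True, m=False, d=True

Verification: With this assignment, all 34 clauses evaluate to true.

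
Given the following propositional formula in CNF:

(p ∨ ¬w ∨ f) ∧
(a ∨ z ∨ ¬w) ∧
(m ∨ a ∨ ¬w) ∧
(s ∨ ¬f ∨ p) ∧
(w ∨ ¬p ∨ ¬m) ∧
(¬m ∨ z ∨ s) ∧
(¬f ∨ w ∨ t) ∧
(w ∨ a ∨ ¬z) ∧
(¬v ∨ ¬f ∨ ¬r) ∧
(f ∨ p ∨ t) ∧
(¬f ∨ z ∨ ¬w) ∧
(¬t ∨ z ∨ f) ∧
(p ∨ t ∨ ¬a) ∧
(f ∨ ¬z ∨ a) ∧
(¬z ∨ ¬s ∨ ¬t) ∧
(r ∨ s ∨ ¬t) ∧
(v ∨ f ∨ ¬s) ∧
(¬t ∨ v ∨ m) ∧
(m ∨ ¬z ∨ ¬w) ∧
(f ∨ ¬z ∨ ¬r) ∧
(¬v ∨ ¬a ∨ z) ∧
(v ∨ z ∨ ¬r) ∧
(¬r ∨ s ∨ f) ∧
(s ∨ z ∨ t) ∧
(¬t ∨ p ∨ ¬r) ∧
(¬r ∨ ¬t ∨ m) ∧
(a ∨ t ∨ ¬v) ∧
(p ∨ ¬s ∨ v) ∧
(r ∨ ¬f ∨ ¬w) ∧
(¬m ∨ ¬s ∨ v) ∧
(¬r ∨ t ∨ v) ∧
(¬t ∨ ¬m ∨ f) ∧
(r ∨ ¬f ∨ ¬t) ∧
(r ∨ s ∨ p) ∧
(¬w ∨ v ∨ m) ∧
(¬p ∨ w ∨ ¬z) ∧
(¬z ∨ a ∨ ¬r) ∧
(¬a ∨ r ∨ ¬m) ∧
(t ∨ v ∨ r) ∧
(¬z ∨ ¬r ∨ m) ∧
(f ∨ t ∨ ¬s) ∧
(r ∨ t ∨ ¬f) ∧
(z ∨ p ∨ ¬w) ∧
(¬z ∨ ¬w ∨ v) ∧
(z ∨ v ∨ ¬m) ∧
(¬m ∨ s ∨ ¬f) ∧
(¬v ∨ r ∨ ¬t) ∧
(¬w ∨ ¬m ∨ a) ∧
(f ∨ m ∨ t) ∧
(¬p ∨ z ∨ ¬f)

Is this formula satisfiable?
No

No, the formula is not satisfiable.

No assignment of truth values to the variables can make all 50 clauses true simultaneously.

The formula is UNSAT (unsatisfiable).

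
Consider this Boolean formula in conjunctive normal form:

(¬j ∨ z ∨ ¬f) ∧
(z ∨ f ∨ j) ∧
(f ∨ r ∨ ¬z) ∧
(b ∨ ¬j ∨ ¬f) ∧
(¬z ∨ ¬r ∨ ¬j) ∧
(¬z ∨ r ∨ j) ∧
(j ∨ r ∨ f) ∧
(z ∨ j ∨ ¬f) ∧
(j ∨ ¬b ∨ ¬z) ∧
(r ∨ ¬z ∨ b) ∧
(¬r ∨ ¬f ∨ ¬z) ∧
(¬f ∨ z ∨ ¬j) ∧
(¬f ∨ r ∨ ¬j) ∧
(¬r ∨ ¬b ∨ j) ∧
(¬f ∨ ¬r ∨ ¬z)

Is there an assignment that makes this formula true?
Yes

Yes, the formula is satisfiable.

One satisfying assignment is: z=True, j=False, r=True, f=False, b=False

Verification: With this assignment, all 15 clauses evaluate to true.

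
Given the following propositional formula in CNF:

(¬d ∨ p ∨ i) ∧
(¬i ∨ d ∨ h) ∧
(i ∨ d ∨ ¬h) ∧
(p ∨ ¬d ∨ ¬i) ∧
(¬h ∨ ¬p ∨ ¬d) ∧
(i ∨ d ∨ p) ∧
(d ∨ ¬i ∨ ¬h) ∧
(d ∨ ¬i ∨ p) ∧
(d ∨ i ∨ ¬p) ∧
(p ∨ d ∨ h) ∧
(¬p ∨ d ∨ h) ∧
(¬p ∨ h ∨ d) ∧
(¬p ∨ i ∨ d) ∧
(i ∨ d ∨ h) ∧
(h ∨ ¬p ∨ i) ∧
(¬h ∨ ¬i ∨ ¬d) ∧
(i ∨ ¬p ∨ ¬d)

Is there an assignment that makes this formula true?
Yes

Yes, the formula is satisfiable.

One satisfying assignment is: h=False, i=True, p=True, d=True

Verification: With this assignment, all 17 clauses evaluate to true.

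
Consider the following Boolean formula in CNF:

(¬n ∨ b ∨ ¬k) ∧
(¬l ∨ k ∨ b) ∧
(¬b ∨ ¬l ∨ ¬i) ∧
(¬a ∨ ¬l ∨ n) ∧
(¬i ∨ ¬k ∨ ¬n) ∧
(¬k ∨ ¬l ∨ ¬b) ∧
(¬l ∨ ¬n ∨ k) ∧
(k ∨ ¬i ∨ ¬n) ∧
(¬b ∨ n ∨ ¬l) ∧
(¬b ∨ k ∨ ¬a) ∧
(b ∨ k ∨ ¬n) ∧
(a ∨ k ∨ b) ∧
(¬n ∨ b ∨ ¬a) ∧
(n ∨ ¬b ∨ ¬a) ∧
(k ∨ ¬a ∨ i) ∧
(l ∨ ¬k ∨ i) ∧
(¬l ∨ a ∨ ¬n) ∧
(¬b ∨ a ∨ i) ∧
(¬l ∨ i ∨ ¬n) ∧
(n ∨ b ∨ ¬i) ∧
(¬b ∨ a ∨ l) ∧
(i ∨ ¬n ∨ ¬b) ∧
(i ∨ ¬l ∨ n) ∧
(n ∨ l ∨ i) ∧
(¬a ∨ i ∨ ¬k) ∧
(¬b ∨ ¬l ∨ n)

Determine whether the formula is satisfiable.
No

No, the formula is not satisfiable.

No assignment of truth values to the variables can make all 26 clauses true simultaneously.

The formula is UNSAT (unsatisfiable).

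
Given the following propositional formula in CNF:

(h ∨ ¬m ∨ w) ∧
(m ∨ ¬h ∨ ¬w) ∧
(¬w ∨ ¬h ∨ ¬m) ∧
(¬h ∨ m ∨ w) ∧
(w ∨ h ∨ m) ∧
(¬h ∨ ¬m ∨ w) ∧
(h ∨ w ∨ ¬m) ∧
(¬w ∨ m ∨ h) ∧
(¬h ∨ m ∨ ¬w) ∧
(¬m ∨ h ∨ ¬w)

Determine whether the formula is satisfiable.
No

No, the formula is not satisfiable.

No assignment of truth values to the variables can make all 10 clauses true simultaneously.

The formula is UNSAT (unsatisfiable).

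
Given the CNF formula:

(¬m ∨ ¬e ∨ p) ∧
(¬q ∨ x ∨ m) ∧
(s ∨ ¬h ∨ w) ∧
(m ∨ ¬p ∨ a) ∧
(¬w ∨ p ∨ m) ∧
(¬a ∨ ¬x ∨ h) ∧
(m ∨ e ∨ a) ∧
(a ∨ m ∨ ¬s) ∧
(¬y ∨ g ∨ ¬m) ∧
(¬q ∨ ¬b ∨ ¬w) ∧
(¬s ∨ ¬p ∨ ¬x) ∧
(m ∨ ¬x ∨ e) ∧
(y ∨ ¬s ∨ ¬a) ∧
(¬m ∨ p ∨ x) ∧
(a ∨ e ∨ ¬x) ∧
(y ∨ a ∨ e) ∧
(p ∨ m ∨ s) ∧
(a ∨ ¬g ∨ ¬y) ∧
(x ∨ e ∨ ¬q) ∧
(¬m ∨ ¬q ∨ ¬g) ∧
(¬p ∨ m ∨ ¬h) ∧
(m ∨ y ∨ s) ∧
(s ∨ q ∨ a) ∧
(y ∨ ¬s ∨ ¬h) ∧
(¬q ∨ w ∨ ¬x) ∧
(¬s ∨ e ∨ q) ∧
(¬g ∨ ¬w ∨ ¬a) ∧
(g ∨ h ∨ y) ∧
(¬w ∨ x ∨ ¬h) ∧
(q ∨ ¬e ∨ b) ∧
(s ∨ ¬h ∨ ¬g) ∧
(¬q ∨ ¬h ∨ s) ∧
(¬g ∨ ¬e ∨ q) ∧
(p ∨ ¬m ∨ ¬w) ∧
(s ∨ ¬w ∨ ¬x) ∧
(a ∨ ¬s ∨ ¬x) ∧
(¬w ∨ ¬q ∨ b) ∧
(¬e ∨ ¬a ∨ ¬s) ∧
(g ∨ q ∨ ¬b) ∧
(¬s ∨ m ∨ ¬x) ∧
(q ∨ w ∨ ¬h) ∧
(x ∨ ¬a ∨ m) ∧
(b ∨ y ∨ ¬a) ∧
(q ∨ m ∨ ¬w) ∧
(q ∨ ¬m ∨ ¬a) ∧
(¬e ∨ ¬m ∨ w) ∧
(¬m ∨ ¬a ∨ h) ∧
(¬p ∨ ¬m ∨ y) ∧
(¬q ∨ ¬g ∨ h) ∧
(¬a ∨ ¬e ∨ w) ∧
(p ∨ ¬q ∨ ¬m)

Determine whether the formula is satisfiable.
No

No, the formula is not satisfiable.

No assignment of truth values to the variables can make all 51 clauses true simultaneously.

The formula is UNSAT (unsatisfiable).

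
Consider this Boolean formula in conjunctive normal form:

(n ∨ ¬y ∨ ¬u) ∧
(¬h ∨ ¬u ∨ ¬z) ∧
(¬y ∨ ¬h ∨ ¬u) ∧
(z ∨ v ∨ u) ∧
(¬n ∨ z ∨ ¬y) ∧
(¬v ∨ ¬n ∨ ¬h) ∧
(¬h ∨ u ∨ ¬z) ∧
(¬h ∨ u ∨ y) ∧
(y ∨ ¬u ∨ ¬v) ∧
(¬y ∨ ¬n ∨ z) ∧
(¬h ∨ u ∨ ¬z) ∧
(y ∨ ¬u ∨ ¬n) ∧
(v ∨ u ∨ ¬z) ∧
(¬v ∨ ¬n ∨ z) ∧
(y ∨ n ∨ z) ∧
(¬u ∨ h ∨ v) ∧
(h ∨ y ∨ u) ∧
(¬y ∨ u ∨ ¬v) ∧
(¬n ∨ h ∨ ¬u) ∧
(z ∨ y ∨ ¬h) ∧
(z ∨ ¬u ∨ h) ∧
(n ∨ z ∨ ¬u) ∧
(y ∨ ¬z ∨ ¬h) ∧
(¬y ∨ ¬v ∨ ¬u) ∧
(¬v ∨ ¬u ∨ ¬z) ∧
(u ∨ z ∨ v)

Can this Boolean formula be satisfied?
No

No, the formula is not satisfiable.

No assignment of truth values to the variables can make all 26 clauses true simultaneously.

The formula is UNSAT (unsatisfiable).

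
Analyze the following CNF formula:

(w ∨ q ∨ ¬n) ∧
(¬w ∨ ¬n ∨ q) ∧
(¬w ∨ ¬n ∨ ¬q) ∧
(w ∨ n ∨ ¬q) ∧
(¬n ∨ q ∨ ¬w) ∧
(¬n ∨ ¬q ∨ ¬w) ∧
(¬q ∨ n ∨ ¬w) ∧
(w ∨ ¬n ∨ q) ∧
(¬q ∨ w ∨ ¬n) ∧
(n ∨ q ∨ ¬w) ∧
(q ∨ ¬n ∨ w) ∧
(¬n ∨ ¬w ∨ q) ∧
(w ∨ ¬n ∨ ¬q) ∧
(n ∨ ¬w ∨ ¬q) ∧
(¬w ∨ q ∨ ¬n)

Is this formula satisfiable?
Yes

Yes, the formula is satisfiable.

One satisfying assignment is: w=False, q=False, n=False

Verification: With this assignment, all 15 clauses evaluate to true.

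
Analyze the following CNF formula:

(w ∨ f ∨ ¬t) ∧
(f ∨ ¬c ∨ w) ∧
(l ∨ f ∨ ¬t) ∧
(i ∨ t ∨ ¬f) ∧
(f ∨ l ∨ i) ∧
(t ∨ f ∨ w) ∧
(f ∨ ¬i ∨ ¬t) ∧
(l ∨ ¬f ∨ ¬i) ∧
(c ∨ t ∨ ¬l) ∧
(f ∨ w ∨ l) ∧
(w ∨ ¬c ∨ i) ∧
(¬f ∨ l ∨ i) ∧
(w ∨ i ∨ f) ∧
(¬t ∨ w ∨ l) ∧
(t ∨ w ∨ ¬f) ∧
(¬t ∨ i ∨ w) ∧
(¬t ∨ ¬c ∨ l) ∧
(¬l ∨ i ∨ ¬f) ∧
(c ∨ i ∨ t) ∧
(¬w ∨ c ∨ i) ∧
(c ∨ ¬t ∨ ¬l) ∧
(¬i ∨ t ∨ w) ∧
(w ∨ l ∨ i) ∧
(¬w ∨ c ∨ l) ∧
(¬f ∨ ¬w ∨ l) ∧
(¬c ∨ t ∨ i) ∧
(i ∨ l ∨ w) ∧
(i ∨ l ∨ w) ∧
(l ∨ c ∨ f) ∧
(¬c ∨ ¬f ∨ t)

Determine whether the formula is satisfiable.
Yes

Yes, the formula is satisfiable.

One satisfying assignment is: c=True, f=False, w=True, l=False, i=True, t=False

Verification: With this assignment, all 30 clauses evaluate to true.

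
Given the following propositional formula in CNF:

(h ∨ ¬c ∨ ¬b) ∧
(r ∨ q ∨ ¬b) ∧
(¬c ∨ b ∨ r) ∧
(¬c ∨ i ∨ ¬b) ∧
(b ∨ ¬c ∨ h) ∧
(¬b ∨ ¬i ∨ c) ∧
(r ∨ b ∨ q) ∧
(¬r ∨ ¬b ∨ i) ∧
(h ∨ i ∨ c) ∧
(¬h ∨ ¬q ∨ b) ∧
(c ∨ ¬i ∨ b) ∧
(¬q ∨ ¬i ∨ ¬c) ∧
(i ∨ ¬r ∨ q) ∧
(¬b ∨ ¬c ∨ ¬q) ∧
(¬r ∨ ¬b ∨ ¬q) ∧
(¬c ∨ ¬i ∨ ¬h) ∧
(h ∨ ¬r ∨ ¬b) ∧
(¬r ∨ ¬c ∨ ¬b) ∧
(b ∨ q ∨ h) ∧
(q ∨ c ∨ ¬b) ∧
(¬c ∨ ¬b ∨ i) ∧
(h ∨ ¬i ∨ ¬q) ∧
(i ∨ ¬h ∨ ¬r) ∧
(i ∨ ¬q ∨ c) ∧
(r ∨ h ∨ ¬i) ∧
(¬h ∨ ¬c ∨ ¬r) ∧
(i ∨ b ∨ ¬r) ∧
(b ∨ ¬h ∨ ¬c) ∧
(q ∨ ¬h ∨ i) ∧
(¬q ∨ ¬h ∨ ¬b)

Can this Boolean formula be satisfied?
No

No, the formula is not satisfiable.

No assignment of truth values to the variables can make all 30 clauses true simultaneously.

The formula is UNSAT (unsatisfiable).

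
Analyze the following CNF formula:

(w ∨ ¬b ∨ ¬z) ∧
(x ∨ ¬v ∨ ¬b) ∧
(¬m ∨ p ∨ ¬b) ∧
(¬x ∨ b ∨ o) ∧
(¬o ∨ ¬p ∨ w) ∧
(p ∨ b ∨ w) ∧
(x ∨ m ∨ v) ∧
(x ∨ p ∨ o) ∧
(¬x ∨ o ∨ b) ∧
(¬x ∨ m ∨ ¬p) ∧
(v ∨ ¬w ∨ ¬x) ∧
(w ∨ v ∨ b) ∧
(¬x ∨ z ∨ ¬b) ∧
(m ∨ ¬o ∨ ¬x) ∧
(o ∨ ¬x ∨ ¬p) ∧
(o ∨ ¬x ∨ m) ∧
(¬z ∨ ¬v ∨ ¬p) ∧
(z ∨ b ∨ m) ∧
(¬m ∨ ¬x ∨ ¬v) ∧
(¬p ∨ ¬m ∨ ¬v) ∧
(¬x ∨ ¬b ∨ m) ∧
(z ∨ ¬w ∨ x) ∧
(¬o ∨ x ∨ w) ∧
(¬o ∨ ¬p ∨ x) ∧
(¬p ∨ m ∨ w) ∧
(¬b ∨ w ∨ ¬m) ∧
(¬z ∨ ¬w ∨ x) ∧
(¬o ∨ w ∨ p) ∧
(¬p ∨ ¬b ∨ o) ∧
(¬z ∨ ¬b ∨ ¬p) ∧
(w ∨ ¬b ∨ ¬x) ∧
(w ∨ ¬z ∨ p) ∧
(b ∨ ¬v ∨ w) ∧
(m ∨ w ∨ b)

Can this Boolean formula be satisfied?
No

No, the formula is not satisfiable.

No assignment of truth values to the variables can make all 34 clauses true simultaneously.

The formula is UNSAT (unsatisfiable).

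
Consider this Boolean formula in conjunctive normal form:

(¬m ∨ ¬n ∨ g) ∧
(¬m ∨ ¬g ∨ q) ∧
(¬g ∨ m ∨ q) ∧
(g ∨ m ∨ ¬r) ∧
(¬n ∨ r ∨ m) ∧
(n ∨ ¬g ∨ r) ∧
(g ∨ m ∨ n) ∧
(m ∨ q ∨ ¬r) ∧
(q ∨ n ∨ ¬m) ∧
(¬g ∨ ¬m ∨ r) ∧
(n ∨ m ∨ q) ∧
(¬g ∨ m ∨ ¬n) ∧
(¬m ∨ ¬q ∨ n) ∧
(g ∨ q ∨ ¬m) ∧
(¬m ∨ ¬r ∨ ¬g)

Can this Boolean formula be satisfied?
Yes

Yes, the formula is satisfiable.

One satisfying assignment is: g=True, n=False, q=True, m=False, r=True

Verification: With this assignment, all 15 clauses evaluate to true.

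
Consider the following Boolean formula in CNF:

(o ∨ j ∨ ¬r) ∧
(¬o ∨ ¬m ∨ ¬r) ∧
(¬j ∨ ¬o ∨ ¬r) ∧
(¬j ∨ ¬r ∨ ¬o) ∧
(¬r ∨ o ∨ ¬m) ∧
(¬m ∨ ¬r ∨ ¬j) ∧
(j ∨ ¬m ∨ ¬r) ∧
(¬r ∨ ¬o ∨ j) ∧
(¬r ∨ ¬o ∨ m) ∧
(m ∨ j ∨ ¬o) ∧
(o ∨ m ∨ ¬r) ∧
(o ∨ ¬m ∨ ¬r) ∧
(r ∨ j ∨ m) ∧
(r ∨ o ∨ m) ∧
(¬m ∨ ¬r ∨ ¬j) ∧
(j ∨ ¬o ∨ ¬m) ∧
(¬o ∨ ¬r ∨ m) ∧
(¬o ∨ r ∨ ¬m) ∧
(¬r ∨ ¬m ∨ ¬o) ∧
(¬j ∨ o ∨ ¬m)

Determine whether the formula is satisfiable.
Yes

Yes, the formula is satisfiable.

One satisfying assignment is: r=False, m=False, j=True, o=True

Verification: With this assignment, all 20 clauses evaluate to true.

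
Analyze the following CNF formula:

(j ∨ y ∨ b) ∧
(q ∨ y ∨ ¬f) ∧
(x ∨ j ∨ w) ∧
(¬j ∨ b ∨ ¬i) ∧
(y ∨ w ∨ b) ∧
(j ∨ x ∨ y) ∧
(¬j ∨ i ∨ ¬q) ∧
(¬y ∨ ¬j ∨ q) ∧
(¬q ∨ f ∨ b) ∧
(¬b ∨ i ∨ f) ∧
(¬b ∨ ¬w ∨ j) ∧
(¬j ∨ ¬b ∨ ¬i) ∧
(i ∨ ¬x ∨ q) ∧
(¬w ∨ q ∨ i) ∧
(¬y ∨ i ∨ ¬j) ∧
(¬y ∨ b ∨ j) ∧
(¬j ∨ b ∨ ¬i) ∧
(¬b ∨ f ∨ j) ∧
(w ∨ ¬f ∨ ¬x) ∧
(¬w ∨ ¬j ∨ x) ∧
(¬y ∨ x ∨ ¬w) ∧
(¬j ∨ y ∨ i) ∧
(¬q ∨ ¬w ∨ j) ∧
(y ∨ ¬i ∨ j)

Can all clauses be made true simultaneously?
No

No, the formula is not satisfiable.

No assignment of truth values to the variables can make all 24 clauses true simultaneously.

The formula is UNSAT (unsatisfiable).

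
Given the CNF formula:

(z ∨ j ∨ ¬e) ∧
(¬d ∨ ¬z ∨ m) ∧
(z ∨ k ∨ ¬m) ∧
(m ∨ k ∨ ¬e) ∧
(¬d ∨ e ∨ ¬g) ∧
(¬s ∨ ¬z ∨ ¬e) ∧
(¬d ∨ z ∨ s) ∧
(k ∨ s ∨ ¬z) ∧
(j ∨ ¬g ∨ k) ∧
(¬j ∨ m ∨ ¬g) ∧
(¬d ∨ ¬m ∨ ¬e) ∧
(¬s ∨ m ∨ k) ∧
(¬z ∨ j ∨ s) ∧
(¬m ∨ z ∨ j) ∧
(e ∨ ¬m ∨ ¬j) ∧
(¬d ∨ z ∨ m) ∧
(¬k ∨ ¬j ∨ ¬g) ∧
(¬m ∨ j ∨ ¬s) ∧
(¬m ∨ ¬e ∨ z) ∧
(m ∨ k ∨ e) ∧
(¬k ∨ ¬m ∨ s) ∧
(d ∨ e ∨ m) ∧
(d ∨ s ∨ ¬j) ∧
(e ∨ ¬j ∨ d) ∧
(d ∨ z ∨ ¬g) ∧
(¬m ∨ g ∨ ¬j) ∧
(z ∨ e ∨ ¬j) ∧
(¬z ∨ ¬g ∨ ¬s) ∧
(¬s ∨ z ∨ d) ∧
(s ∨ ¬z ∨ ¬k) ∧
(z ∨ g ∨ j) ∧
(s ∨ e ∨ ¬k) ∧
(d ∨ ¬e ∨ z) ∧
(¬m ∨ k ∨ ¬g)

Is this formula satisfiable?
No

No, the formula is not satisfiable.

No assignment of truth values to the variables can make all 34 clauses true simultaneously.

The formula is UNSAT (unsatisfiable).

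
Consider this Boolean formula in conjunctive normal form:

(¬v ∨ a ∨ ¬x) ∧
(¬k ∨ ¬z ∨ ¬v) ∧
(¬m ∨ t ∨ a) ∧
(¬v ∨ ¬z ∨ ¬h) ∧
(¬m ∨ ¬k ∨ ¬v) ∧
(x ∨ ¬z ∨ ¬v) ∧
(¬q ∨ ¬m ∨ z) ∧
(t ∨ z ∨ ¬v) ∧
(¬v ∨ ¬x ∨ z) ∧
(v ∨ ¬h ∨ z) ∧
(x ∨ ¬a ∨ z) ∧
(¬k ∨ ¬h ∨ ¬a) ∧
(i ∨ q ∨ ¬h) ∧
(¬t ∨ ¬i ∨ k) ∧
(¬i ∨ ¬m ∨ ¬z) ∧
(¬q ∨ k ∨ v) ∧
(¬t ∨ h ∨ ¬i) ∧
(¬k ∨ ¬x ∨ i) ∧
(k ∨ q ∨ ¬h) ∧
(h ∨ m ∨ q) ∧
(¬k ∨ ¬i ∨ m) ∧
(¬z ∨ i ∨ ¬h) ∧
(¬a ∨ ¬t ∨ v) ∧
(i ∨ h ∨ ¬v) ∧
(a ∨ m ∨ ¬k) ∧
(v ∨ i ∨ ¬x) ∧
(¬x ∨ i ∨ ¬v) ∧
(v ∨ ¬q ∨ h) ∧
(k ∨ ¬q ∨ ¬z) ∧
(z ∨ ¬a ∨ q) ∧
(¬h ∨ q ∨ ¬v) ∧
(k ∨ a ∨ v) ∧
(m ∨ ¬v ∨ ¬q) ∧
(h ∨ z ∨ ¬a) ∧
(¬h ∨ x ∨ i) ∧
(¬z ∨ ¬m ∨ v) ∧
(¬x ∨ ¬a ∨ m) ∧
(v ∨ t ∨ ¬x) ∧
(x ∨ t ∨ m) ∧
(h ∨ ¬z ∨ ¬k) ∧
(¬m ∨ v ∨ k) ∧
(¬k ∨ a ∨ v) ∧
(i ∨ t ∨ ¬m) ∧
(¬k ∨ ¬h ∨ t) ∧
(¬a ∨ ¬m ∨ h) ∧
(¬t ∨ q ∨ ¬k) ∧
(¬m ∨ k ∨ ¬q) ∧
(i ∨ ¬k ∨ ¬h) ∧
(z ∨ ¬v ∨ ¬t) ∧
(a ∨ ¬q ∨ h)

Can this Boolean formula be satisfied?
No

No, the formula is not satisfiable.

No assignment of truth values to the variables can make all 50 clauses true simultaneously.

The formula is UNSAT (unsatisfiable).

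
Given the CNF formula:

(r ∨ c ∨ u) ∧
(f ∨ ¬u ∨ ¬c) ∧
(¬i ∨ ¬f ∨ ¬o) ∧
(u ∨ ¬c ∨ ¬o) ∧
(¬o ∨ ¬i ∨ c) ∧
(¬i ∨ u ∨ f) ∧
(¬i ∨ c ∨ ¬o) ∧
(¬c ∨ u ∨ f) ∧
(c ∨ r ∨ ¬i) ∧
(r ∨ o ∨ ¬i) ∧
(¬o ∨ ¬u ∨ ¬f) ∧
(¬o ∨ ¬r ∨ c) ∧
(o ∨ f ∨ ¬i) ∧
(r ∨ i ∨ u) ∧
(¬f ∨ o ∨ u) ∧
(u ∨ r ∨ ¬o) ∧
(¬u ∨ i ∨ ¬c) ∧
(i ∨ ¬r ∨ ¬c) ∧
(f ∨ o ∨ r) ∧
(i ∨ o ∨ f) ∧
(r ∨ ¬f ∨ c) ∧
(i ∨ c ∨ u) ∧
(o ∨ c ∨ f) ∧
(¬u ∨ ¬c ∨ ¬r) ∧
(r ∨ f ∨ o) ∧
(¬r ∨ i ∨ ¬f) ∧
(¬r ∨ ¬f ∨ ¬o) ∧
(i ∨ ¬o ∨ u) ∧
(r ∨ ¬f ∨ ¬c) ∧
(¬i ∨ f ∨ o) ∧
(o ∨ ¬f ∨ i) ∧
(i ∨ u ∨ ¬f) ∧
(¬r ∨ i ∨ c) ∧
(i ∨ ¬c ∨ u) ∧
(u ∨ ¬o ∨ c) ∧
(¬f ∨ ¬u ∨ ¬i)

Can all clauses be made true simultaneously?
Yes

Yes, the formula is satisfiable.

One satisfying assignment is: f=False, i=False, r=False, u=True, o=True, c=False

Verification: With this assignment, all 36 clauses evaluate to true.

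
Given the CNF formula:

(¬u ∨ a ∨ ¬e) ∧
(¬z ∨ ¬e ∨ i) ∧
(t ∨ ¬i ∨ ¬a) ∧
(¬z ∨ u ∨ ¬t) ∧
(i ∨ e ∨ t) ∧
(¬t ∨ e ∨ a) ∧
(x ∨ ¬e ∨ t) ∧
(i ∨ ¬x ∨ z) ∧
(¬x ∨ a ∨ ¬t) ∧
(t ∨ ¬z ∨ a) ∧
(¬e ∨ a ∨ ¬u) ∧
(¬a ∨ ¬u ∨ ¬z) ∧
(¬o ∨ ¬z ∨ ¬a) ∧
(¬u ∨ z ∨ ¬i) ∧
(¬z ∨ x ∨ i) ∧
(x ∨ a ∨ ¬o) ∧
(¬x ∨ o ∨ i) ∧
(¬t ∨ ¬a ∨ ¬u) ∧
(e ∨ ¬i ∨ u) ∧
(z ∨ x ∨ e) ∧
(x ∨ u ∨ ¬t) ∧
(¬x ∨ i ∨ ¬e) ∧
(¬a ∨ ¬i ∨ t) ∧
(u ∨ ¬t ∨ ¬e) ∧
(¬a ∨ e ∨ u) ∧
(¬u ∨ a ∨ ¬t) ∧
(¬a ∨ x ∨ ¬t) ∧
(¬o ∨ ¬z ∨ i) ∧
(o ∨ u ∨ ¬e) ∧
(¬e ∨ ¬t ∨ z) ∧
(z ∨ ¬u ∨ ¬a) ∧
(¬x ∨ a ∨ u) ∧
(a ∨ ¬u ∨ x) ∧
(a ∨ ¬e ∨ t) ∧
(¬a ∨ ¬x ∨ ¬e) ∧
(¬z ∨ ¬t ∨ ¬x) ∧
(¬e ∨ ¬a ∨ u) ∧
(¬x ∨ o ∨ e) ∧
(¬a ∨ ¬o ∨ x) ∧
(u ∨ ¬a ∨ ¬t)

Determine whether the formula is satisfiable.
No

No, the formula is not satisfiable.

No assignment of truth values to the variables can make all 40 clauses true simultaneously.

The formula is UNSAT (unsatisfiable).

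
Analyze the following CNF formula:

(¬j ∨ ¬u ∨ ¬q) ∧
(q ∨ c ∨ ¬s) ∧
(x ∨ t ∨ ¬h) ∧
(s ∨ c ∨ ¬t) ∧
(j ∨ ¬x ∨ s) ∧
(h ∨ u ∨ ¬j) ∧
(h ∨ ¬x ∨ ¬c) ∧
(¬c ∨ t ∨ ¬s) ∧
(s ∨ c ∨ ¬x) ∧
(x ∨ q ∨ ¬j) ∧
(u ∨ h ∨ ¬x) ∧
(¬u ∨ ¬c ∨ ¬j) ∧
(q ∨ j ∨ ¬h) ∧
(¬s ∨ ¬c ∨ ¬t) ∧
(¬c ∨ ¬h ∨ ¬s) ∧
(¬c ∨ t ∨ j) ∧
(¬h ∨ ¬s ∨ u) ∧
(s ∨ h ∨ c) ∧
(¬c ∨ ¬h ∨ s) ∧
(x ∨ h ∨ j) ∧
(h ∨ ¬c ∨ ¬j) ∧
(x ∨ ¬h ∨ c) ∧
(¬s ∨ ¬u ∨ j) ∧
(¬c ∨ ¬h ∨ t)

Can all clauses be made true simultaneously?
No

No, the formula is not satisfiable.

No assignment of truth values to the variables can make all 24 clauses true simultaneously.

The formula is UNSAT (unsatisfiable).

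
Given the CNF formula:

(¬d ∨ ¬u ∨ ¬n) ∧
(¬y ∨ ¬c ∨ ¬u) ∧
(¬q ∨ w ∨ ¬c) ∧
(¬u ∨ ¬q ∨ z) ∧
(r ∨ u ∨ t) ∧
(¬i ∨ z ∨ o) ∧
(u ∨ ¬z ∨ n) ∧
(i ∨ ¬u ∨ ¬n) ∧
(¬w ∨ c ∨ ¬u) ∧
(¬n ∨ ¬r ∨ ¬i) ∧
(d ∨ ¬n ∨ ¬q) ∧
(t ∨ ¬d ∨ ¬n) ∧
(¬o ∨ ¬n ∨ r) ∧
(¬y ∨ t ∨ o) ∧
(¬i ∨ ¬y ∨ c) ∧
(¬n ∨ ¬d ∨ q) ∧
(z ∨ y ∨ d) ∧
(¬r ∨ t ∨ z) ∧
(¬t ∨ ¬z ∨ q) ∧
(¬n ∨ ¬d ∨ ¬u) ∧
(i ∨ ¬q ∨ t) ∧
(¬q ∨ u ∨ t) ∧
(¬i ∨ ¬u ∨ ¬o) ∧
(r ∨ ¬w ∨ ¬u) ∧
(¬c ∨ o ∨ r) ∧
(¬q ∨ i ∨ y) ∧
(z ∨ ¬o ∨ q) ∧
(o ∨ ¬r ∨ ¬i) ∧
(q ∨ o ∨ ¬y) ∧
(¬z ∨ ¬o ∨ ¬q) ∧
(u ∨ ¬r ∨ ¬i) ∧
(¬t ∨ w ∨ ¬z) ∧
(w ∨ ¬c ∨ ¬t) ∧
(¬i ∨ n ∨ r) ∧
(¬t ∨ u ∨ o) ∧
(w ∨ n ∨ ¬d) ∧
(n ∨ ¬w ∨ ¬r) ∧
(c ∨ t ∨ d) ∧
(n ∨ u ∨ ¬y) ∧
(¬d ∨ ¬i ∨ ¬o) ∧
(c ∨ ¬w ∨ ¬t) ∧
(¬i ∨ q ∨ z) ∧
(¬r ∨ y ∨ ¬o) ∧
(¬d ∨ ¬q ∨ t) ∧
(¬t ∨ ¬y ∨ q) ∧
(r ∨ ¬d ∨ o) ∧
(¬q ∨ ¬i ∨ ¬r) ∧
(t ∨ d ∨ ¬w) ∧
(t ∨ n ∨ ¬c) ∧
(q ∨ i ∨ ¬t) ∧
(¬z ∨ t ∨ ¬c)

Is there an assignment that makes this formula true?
Yes

Yes, the formula is satisfiable.

One satisfying assignment is: r=True, w=True, n=True, i=False, z=False, c=True, o=True, q=True, u=False, y=True, t=True, d=True

Verification: With this assignment, all 51 clauses evaluate to true.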